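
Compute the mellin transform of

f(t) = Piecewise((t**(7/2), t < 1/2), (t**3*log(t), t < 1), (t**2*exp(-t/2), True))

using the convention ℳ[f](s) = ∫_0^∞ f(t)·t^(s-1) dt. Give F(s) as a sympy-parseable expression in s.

invert the shared t-power to get t**(3/2) on [0, 1/2); t*log(t) on [1/2, 1); exp(-t/2) on [1, ∞)
breakpoints 1/2, 1: one integral from each of the 3 segments
on [0, 1/2): add ∫ t**(7/2)·t^(s-1) dt
the [1/2, 1) slice contributes ∫ t**3*log(t)·t^(s-1) dt
segment 1 to ∞ holds t**2*exp(-t/2); add its integral

(32*2**(2*s)*(2*s + 7)*(2*s + (s + 2)**2 + 5)*uppergamma(s + 2, 1/2) - 8*2**s*(2*s + 7) + 2*s + (s + 2)*(2*s + 7)*log(2) + (2*s + 7)*log(2) + sqrt(2)*(2*s + (s + 2)**2 + 5) + 7)/(8*2**s*(2*s + 7)*(2*s + (s + 2)**2 + 5))
  Re(s) > -7/2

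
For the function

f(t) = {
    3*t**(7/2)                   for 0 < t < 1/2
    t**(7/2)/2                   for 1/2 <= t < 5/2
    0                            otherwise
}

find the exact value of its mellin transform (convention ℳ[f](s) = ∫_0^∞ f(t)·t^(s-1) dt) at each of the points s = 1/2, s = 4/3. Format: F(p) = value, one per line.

F(1/2) = 315/64
F(4/3) = 15*2**(1/6)*(1 + 125*5**(5/6))/928

decompose at 1/2; ℳ[f](s) sums the 2 pieces' integrals
between 0 and 1/2 the integrand is 3*t**(7/2)·t^(s-1)
on [1/2, 5/2) integrate f = t**(7/2)/2 against the kernel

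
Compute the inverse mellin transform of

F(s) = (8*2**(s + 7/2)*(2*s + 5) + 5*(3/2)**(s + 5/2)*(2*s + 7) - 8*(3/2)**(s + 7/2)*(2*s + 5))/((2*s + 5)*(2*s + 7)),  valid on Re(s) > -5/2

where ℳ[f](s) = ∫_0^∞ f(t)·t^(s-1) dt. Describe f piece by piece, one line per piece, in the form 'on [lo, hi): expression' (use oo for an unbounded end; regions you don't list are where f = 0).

split f at 3/2: ℳ[f](s) collects 2 kernel integrals
on [0, 3/2) integrate f = 5*t**(5/2)/2 against the kernel
between 3/2 and 2 the integrand is 4*t**(7/2)·t^(s-1)

on [0, 3/2): 5*t**(5/2)/2
on [3/2, 2): 4*t**(7/2)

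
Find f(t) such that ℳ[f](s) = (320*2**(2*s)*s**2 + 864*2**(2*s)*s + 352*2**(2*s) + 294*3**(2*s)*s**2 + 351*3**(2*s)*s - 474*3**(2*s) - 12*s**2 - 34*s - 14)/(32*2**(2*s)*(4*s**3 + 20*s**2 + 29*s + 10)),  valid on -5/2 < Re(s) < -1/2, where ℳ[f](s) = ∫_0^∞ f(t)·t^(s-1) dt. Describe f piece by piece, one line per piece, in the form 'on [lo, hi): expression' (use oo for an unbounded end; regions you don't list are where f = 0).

strip the shared t-power: sqrt(t) on [0, 1/4); 2*sqrt(t) + 1 on [1/4, 1); sqrt(t)/2 on [1, 9/4); …
remove the power substitution first: t on [0, 1/2); 2*t + 1 on [1/2, 1); t/2 on [1, 3/2); …
linearity at 1/4, 1, 9/4 turns ℳ[f](s) into 4 summed integrals
[0, 1/4) adds the kernel integral of t**(5/2)
on [1/4, 1) integrate f = t**2*(2*sqrt(t) + 1) against the kernel
[1, 9/4) adds the kernel integral of t**(5/2)/2
segment 9/4 to ∞ holds sqrt(t); add its integral

on [0, 1/4): t**(5/2)
on [1/4, 1): t**2*(2*sqrt(t) + 1)
on [1, 9/4): t**(5/2)/2
on [9/4, oo): sqrt(t)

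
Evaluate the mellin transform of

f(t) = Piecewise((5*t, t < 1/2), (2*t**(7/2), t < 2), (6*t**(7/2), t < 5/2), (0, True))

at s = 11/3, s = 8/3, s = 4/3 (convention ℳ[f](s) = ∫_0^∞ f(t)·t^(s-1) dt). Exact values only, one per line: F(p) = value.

F(11/3) = -3072*2**(1/6)/43 - 3*2**(5/6)/2752 + 15*2**(1/3)/448 + 703125*2**(5/6)*5**(1/6)/2752
F(8/3) = -1536*2**(1/6)/37 - 3*2**(5/6)/1184 + 15*2**(1/3)/176 + 140625*2**(5/6)*5**(1/6)/1184
F(4/3) = -384*2**(5/6)/29 - 3*2**(1/6)/232 + 15*2**(2/3)/56 + 5625*2**(1/6)*5**(5/6)/232

f breaks at 1/2, 2 into 3 integrals to sum
for t in [0, 1/2): the term is ∫ 5*t·t^(s-1)
for t in [1/2, 2): the term is ∫ 2*t**(7/2)·t^(s-1)
[2, 5/2) adds the kernel integral of 6*t**(7/2)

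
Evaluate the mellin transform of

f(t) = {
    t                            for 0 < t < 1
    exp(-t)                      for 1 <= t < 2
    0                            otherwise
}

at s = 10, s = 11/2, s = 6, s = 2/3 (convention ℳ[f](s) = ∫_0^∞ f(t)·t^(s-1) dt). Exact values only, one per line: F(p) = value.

F(10) = -2681216*exp(-2) + 1/11 + 986410*exp(-1)
F(11/2) = (-105170*sqrt(2) + (-12285*sqrt(pi)*erfc(sqrt(2)) + 64 + 12285*sqrt(pi)*erfc(1))*exp(2) + 49790*E)*exp(-2)/416
F(6) = -872*exp(-2) + 1/7 + 326*exp(-1)
F(2/3) = -uppergamma(2/3, 2) + uppergamma(2/3, 1) + 3/5

f breaks at 1 into 2 integrals to sum
for t in [0, 1): the term is ∫ t·t^(s-1)
∫ exp(-t)·t^(s-1) over [1, 2)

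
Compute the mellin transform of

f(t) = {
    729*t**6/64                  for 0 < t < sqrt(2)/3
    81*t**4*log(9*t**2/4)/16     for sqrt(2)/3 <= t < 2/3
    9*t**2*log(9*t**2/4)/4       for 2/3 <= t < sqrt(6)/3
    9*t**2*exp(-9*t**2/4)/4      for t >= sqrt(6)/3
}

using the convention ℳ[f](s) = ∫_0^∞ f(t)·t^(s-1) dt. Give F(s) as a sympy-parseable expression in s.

2**(s/2)*(4*2**(s/2)*(s + 2)**2*(s + 6)*(4*s + (s + 2)**2 + 12)*uppergamma(s/2 + 1, 3/2) - 16*2**(s/2)*(s + 2)**2*(s + 6) + 16*2**(s/2)*(s + 6)*(4*s + (s + 2)**2 + 12) + 3**(s/2)*(s + 2)*(s + 6)*(-12*log(2) + 12*log(3))*(4*s + (s + 2)**2 + 12) - 24*3**(s/2)*(s + 6)*(4*s + (s + 2)**2 + 12) + (s + 2)**3*(s + 6)*log(4) + 4*(s + 2)**2*(s + 6)*log(2) + 4*(s + 2)**2*(s + 6) + (s + 2)**2*(4*s + (s + 2)**2 + 12))/(8*3**s*(s + 2)**2*(s + 6)*(4*s + (s + 2)**2 + 12))
  Re(s) > -6

invert the common scale on t to get t**6 on [0, sqrt(2)/2); t**4*log(t**2) on [sqrt(2)/2, 1); t**2*log(t**2) on [1, sqrt(6)/2); …
back out the power substitution: t**3 on [0, 1/2); t**2*log(t) on [1/2, 1); t*log(t) on [1, 3/2); …
invert the shared t-power to get t**2 on [0, 1/2); t*log(t) on [1/2, 1); log(t) on [1, 3/2); …
linearity at sqrt(2)/3, 2/3, sqrt(6)/3 turns ℳ[f](s) into 4 summed integrals
segment [0, sqrt(2)/3) carries 729*t**6/64; integrate it
[sqrt(2)/3, 2/3) adds the kernel integral of 81*t**4*log(9*t**2/4)/16
segment 2/3 to sqrt(6)/3 holds 9*t**2*log(9*t**2/4)/4; add its integral
on [sqrt(6)/3, ∞): add ∫ 9*t**2*exp(-9*t**2/4)/4·t^(s-1) dt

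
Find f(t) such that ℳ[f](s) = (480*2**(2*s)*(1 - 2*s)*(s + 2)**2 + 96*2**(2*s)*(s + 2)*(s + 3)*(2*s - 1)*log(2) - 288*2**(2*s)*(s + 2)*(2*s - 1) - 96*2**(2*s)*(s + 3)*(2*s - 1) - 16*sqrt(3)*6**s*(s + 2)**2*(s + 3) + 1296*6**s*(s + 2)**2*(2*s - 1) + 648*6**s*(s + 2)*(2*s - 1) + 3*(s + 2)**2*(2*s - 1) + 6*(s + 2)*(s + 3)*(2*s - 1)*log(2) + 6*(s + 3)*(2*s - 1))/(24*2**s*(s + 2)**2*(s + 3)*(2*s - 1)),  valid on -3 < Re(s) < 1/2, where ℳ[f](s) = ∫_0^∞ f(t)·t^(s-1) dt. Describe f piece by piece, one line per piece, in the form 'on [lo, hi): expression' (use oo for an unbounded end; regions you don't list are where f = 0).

peel off the shared t-power: t on [0, 1/2); log(t) on [1/2, 2); t + 3 on [2, 3); …
treat the 4 regions marked off by 1/2, 2, 3 separately and sum
on [0, 1/2) integrate f = t**3 against the kernel
∫ t**2*log(t)·t^(s-1) over [1/2, 2)
on [2, 3): add ∫ t**2*(t + 3)·t^(s-1) dt
∫ 1/sqrt(t)·t^(s-1) over [3, ∞)

on [0, 1/2): t**3
on [1/2, 2): t**2*log(t)
on [2, 3): t**2*(t + 3)
on [3, oo): 1/sqrt(t)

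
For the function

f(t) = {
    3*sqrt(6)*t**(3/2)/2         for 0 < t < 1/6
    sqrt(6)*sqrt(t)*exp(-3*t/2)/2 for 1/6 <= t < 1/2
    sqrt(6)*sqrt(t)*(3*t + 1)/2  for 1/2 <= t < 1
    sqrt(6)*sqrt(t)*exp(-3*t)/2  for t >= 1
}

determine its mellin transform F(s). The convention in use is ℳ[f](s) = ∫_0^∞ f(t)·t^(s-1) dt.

(2*2**(2*s)*(2*s + 1)*(2*s + 3)*uppergamma(s + 1/2, 1/4) - 2*2**(2*s)*(2*s + 1)*(2*s + 3)*uppergamma(s + 1/2, 3/4) + 2**(s + 1/2)*(2*s + 1)*(2*s + 3)*uppergamma(s + 1/2, 3) - 5*3**(s + 1/2)*(2*s + 1) - 4*3**(s + 1/2) + 8*6**(s + 1/2)*(2*s + 1) + 4*6**(s + 1/2) + 2*s + 1)/(2*6**s*(2*s + 1)*(2*s + 3))
  Re(s) > -3/2

invert the common scale on t to get 2*t**(3/2) on [0, 1/4); sqrt(t)*exp(-t) on [1/4, 3/4); sqrt(t)*(2*t + 1) on [3/4, 3/2); …
peel off the shared t-power: 2*t on [0, 1/4); exp(-t) on [1/4, 3/4); 2*t + 1 on [3/4, 3/2); …
back out the common scale on t: t on [0, 1/2); exp(-t/2) on [1/2, 3/2); t + 1 on [3/2, 3); …
integrate the 4 segments split at 1/6, 1/2, 1, then add the results
the [0, 1/6) slice contributes ∫ 3*sqrt(6)*t**(3/2)/2·t^(s-1) dt
on [1/6, 1/2): add ∫ sqrt(6)*sqrt(t)*exp(-3*t/2)/2·t^(s-1) dt
over [1/2, 1), the kernel integral of sqrt(6)*sqrt(t)*(3*t + 1)/2 enters the sum
piece [1, ∞): integrate sqrt(6)*sqrt(t)*exp(-3*t)/2 against the kernel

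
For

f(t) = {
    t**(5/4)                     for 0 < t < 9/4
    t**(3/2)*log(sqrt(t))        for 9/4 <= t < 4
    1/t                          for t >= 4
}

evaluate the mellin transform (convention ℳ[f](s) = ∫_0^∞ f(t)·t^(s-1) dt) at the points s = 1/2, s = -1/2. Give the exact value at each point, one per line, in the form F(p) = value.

back out the shared t-power: t**(1/4) on [0, 9/4); sqrt(t)*log(sqrt(t)) on [9/4, 4); t**(-2) on [4, ∞)
back out the power substitution: sqrt(t) on [0, 3/2); t*log(t) on [3/2, 2); t**(-4) on [2, ∞)
cuts at 9/4, 4: linearity sums the 3 kernel integrals
∫ t**(5/4)·t^(s-1) over [0, 9/4)
segment 9/4 to 4 holds t**(3/2)*log(sqrt(t)); add its integral
over [4, ∞), the kernel integral of 1/t enters the sum

F(1/2) = -81*log(3)/32 - 47/128 + 27*sqrt(6)/28 + 337*log(2)/32
F(-1/2) = -9*log(3)/4 - 19/24 + sqrt(6) + 25*log(2)/4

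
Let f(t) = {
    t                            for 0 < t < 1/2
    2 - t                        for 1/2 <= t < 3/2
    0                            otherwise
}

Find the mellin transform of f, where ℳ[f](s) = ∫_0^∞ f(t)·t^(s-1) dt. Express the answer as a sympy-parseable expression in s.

breakpoints 1/2: one integral from each of the 2 segments
segment [0, 1/2) carries t; integrate it
[1/2, 3/2) adds the kernel integral of (2 - t)

(3**s*s + 4*3**s - 2*s - 4)/(2*2**s*s*(s + 1))
  Re(s) > -1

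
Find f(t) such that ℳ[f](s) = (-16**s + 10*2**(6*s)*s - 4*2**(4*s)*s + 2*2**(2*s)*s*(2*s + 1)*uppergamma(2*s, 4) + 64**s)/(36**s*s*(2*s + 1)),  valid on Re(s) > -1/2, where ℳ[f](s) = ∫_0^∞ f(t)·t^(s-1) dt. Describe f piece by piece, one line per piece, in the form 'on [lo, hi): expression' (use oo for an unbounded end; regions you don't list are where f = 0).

invert the power substitution to get 3*t/2 on [0, 2/3); 3*t + 1 on [2/3, 4/3); exp(-3*t) on [4/3, ∞)
strip the common scale on t: t on [0, 1); 2*t + 1 on [1, 2); exp(-2*t) on [2, ∞)
integrate the 3 segments split at 4/9, 16/9, then add the results
∫ 3*sqrt(t)/2·t^(s-1) over [0, 4/9)
for t in [4/9, 16/9): the term is ∫ (3*sqrt(t) + 1)·t^(s-1)
over [16/9, ∞), the kernel integral of exp(-3*sqrt(t)) enters the sum

on [0, 4/9): 3*sqrt(t)/2
on [4/9, 16/9): 3*sqrt(t) + 1
on [16/9, oo): exp(-3*sqrt(t))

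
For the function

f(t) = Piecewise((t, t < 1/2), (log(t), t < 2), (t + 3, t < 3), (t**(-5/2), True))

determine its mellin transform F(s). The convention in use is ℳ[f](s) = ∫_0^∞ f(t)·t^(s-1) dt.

(-270*2**(2*s)*s**2*(2*s - 5) + 54*2**(2*s)*s*(s + 1)*(2*s - 5)*log(2) - 162*2**(2*s)*s*(2*s - 5) - 54*2**(2*s)*(s + 1)*(2*s - 5) - 4*sqrt(3)*6**s*s**2*(s + 1) + 324*6**s*s**2*(2*s - 5) + 162*6**s*s*(2*s - 5) + 27*s**2*(2*s - 5) + 54*s*(s + 1)*(2*s - 5)*log(2) + (2*s - 5)*(54*s + 54))/(54*2**s*s**2*(s + 1)*(2*s - 5))
  -1 < Re(s) < 5/2

linearity at 1/2, 2, 3 turns ℳ[f](s) into 4 summed integrals
∫ t·t^(s-1) over [0, 1/2)
between 1/2 and 2 the integrand is log(t)·t^(s-1)
segment [2, 3) carries (t + 3); integrate it
between 3 and ∞ the integrand is t**(-5/2)·t^(s-1)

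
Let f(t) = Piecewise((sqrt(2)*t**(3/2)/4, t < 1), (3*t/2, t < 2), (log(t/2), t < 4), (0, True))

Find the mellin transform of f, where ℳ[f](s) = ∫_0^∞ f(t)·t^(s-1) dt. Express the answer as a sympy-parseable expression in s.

invert the common scale on t to get t**(3/2) on [0, 1/2); 3*t on [1/2, 1); log(t) on [1, 2)
treat the 3 regions marked off by 1, 2 separately and sum
for t in [0, 1): the term is ∫ sqrt(2)*t**(3/2)/4·t^(s-1)
∫ over [1, 2) of 3*t/2·t^(s-1) joins the sum
[2, 4) adds the kernel integral of log(t/2)

(2**(2*s)*s*(s + 1)*(2*s + 3)*log(4) - 2*2**(2*s)*(s + 1)*(2*s + 3) + 6*2**s*s**2*(2*s + 3) + 2*2**s*(s + 1)*(2*s + 3) + sqrt(2)*s**2*(s + 1) - 3*s**2*(2*s + 3))/(2*s**2*(s + 1)*(2*s + 3))
  Re(s) > -3/2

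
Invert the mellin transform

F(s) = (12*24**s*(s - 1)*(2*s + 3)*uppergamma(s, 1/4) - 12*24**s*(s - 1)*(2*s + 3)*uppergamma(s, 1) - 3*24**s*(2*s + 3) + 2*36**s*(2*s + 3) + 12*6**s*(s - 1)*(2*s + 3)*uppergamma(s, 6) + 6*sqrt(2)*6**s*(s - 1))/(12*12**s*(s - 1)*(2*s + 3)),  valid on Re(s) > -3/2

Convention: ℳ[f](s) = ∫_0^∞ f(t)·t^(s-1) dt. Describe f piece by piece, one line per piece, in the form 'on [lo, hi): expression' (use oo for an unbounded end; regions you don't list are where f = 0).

slice at 1/2, 2, 3, transform all 4 pieces, and sum them
the [0, 1/2) slice contributes ∫ t**(3/2)·t^(s-1) dt
between 1/2 and 2 the integrand is exp(-t/2)·t^(s-1)
the [2, 3) slice contributes ∫ 1/(2*t)·t^(s-1) dt
for t in [3, ∞): the term is ∫ exp(-2*t)·t^(s-1)

on [0, 1/2): t**(3/2)
on [1/2, 2): exp(-t/2)
on [2, 3): 1/(2*t)
on [3, oo): exp(-2*t)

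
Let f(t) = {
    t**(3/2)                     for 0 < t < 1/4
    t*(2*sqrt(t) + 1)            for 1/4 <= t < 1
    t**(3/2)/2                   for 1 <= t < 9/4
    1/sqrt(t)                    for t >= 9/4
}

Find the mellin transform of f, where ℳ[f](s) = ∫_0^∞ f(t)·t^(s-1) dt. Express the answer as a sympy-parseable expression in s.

strip the power substitution: t**3 on [0, 1/2); t**2*(2*t + 1) on [1/2, 1); t**3/2 on [1, 3/2); …
undo the shared t-power: t on [0, 1/2); 2*t + 1 on [1/2, 1); t/2 on [1, 3/2); …
treat the 4 regions marked off by 1/4, 1, 9/4 separately and sum
∫ t**(3/2)·t^(s-1) over [0, 1/4)
over [1/4, 1), the kernel integral of t*(2*sqrt(t) + 1) enters the sum
segment [1, 9/4) carries t**(3/2)/2; integrate it
between 9/4 and ∞ the integrand is 1/sqrt(t)·t^(s-1)

(240*2**(2*s)*s**2 + 168*2**(2*s)*s - 144*2**(2*s) + 98*3**(2*s)*s**2 - 79*3**(2*s)*s - 177*3**(2*s) - 36*s**2 - 30*s + 24)/(24*2**(2*s)*(4*s**3 + 8*s**2 + s - 3))
  -3/2 < Re(s) < 1/2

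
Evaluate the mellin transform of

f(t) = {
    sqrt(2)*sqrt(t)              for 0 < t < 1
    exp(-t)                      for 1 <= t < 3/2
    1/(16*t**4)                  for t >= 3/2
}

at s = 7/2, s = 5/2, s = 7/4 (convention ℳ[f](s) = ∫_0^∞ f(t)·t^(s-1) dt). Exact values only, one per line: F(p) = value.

remove the common scale on t first: sqrt(t) on [0, 2); exp(-t/2) on [2, 3); t**(-4) on [3, ∞)
along the cuts 1, 3/2, ℳ[f](s) splits into 3 integrals
on [0, 1) integrate f = sqrt(2)*sqrt(t) against the kernel
segment 1 to 3/2 holds exp(-t); add its integral
∫ 1/(16*t**4)·t^(s-1) over [3/2, ∞)

F(7/2) = -39*sqrt(6)*exp(-3/2)/8 - 15*sqrt(pi)*erfc(sqrt(6)/2)/8 + sqrt(6)/24 + sqrt(2)/4 + 15*sqrt(pi)*erfc(1)/8 + 29*exp(-1)/4
F(5/2) = -3*sqrt(6)*exp(-3/2)/2 - 3*sqrt(pi)*erfc(sqrt(6)/2)/4 + sqrt(6)/108 + 3*sqrt(pi)*erfc(1)/4 + sqrt(2)/3 + 5*exp(-1)/2
F(7/4) = -uppergamma(7/4, 3/2) + 2**(1/4)*3**(3/4)/243 + uppergamma(7/4, 1) + 4*sqrt(2)/9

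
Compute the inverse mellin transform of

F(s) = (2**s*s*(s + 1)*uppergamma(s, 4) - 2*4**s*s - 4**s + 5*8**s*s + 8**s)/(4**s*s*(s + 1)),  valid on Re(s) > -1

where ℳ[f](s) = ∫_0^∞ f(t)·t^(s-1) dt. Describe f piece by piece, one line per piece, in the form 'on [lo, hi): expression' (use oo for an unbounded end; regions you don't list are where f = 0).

split f at 1, 2: ℳ[f](s) collects 3 kernel integrals
[0, 1) adds the kernel integral of t
piece [1, 2): integrate (2*t + 1) against the kernel
∫ over [2, ∞) of exp(-2*t)·t^(s-1) joins the sum

on [0, 1): t
on [1, 2): 2*t + 1
on [2, oo): exp(-2*t)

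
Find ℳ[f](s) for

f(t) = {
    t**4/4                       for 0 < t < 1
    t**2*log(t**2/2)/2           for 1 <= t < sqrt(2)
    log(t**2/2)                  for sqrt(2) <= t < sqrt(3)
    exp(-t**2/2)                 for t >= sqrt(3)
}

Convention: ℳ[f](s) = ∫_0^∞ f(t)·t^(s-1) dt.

(2*2**(s/2)*s**2*(s + 4)*(s**2 + 4*s + 4)*uppergamma(s/2, 3/2) - 8*2**(s/2)*s**2*(s + 4) + 8*2**(s/2)*(s + 4)*(s**2 + 4*s + 4) + 3**(s/2)*s*(s + 4)*(-4*log(2) + 4*log(3))*(s**2 + 4*s + 4) - 8*3**(s/2)*(s + 4)*(s**2 + 4*s + 4) + s**3*(s + 4)*log(4) + 4*s**2*(s + 4)*log(2) + 4*s**2*(s + 4) + s**2*(s**2 + 4*s + 4))/(4*s**2*(s + 4)*(s**2 + 4*s + 4))
  Re(s) > -4

invert the power substitution to get t**2/4 on [0, 1); t*log(t/2)/2 on [1, 2); log(t/2) on [2, 3); …
remove the common scale on t first: t**2 on [0, 1/2); t*log(t) on [1/2, 1); log(t) on [1, 3/2); …
split f at 1, sqrt(2), sqrt(3): ℳ[f](s) collects 4 kernel integrals
∫ t**4/4·t^(s-1) over [0, 1)
on [1, sqrt(2)) integrate f = t**2*log(t**2/2)/2 against the kernel
between sqrt(2) and sqrt(3) the integrand is log(t**2/2)·t^(s-1)
over [sqrt(3), ∞), the kernel integral of exp(-t**2/2) enters the sum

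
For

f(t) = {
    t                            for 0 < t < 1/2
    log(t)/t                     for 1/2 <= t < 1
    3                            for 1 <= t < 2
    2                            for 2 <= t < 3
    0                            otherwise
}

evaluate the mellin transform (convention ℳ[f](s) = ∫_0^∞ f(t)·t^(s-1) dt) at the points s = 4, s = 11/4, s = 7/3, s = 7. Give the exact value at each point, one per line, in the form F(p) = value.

F(4) = log(2)/24 + 62869/1440
F(11/4) = 2**(1/4)*(-22920*2**(3/4) + 3179 + 4620*log(2) + 47040*sqrt(2) + 105840*6**(3/4))/32340
F(7/3) = -207/112 + 3*2**(2/3)*log(2)/16 + 51*2**(2/3)/320 + 12*2**(1/3)/7 + 54*3**(1/3)/7
F(7) = log(2)/384 + 9213567/14336

summing 4 kernel integrals split by 1/2, 1, 2 yields ℳ[f](s)
over [0, 1/2), the kernel integral of t enters the sum
on [1/2, 1) integrate f = log(t)/t against the kernel
between 1 and 2 the integrand is 3·t^(s-1)
on [2, 3) integrate f = 2 against the kernel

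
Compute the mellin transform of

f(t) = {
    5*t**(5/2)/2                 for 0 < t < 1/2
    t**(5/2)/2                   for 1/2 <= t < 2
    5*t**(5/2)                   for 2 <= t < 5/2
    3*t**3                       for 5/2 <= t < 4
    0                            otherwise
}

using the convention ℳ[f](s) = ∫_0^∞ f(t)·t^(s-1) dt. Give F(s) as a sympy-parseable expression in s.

(4*2**(-s - 5/2)*(s + 3) - 9*2**(s + 5/2)*(s + 3) + 3*4**(s + 3)*(2*s + 5) + 10*(5/2)**(s + 5/2)*(s + 3) - 3*(5/2)**(s + 3)*(2*s + 5))/((s + 3)*(2*s + 5))
  Re(s) > -5/2

f breaks at 1/2, 2, 5/2 into 4 integrals to sum
piece [0, 1/2): integrate 5*t**(5/2)/2 against the kernel
over [1/2, 2), the kernel integral of t**(5/2)/2 enters the sum
for t in [2, 5/2): the term is ∫ 5*t**(5/2)·t^(s-1)
∫ over [5/2, 4) of 3*t**3·t^(s-1) joins the sum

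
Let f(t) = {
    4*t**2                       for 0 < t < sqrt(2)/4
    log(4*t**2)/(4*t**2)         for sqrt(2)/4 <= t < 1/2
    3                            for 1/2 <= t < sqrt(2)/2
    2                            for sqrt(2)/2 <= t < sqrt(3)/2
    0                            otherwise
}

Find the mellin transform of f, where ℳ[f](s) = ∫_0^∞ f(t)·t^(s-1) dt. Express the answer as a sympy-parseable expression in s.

(sqrt(2)/4)**s*(-4*2**(s/2)*s*(s + 2) - 6*2**(s/2)*(s + 2)*(s**2 - 4*s + 4) + 2*2**s*(s + 2)*(s**2 - 4*s + 4) + 4*6**(s/2)*(s + 2)*(s**2 - 4*s + 4) + 4*s**2*(s + 2)*log(2) - 8*s*(s + 2)*log(2) + 8*s*(s + 2) + s*(s**2 - 4*s + 4))/(2*s*(s + 2)*(s**2 - 4*s + 4))
  Re(s) > -2

undo the common scale on t: t**2 on [0, sqrt(2)/2); log(t**2)/t**2 on [sqrt(2)/2, 1); 3 on [1, sqrt(2)); …
invert the power substitution to get t on [0, 1/2); log(t)/t on [1/2, 1); 3 on [1, 2); …
integrate the 4 segments split at sqrt(2)/4, 1/2, sqrt(2)/2, then add the results
on [0, sqrt(2)/4): add ∫ 4*t**2·t^(s-1) dt
[sqrt(2)/4, 1/2) adds the kernel integral of log(4*t**2)/(4*t**2)
segment [1/2, sqrt(2)/2) carries 3; integrate it
∫ over [sqrt(2)/2, sqrt(3)/2) of 2·t^(s-1) joins the sum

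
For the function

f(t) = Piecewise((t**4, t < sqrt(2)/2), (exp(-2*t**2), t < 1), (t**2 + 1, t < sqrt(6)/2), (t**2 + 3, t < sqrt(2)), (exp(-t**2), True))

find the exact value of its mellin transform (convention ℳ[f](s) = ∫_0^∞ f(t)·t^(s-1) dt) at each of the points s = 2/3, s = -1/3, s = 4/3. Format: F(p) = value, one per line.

strip the power substitution: t**2 on [0, 1/2); exp(-2*t) on [1/2, 1); t + 1 on [1, 3/2); …
linearity at sqrt(2)/2, 1, sqrt(6)/2, sqrt(2) turns ℳ[f](s) into 5 summed integrals
on [0, sqrt(2)/2): add ∫ t**4·t^(s-1) dt
∫ exp(-2*t**2)·t^(s-1) over [sqrt(2)/2, 1)
segment 1 to sqrt(6)/2 holds (t**2 + 1); add its integral
for t in [sqrt(6)/2, sqrt(2)): the term is ∫ (t**2 + 3)·t^(s-1)
piece [sqrt(2), ∞): integrate exp(-t**2) against the kernel

F(2/3) = 2**(2/3)*(-168*3**(1/3) - 105*2**(1/3) - 28*uppergamma(1/3, 2) + 28*2**(1/3)*uppergamma(1/3, 2) + 3 + 28*uppergamma(1/3, 1) + 294*2**(2/3))/112
F(-1/3) = 2**(1/6)*(-858*2**(2/3) - 110*uppergamma(-1/6, 2) + 55*2**(5/6)*uppergamma(-1/6, 2) + 15 + 110*uppergamma(-1/6, 1) + 264*2**(5/6) + 440*3**(5/6))/220
F(4/3) = 2**(1/3)*(-480*3**(2/3) - 336*2**(2/3) - 160*uppergamma(2/3, 2) + 15 + 160*2**(2/3)*uppergamma(2/3, 2) + 160*uppergamma(2/3, 1) + 1824*2**(1/3))/640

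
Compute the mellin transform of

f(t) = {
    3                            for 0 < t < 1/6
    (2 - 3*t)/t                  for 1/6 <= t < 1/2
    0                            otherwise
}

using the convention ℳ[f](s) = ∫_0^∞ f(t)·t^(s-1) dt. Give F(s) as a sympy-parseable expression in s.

undo the shared t-power: 3*t on [0, 1/6); 2 - 3*t on [1/6, 1/2)
peel off the common scale on t: t on [0, 1/2); 2 - t on [1/2, 3/2)
summing 2 kernel integrals split by 1/6 yields ℳ[f](s)
segment 0 to 1/6 holds 3; add its integral
the [1/6, 1/2) slice contributes ∫ (2 - 3*t)/t·t^(s-1) dt

(3**s*s + 3**(s + 1) - 6*s - 6)/(6**s*s*(s - 1))
  Re(s) > 0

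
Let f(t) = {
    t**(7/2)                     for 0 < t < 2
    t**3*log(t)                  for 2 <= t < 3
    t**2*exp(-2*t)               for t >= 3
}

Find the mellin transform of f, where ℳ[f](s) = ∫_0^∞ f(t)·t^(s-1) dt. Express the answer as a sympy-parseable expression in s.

peel off the shared t-power: t**(3/2) on [0, 2); t*log(t) on [2, 3); exp(-2*t) on [3, ∞)
summing 3 kernel integrals split by 2, 3 yields ℳ[f](s)
∫ over [0, 2) of t**(7/2)·t^(s-1) joins the sum
∫ over [2, 3) of t**3*log(t)·t^(s-1) joins the sum
segment 3 to ∞ holds t**2*exp(-2*t); add its integral

6**(-s - 2)*(-2*12**(s + 2)*(s + 2)*(2*s + 7)*log(2) - 2*12**(s + 2)*(2*s + 7)*log(2) + 2*12**(s + 2)*(2*s + 7) + 4*12**(s + 2)*sqrt(2)*(2*s + (s + 2)**2 + 5) + 3*18**(s + 2)*(s + 2)*(2*s + 7)*log(3) - 3*18**(s + 2)*(2*s + 7) + 3*18**(s + 2)*(2*s + 7)*log(3) + 3**(s + 2)*(2*s + 7)*(2*s + (s + 2)**2 + 5)*uppergamma(s + 2, 6))/((2*s + 7)*(2*s + (s + 2)**2 + 5))
  Re(s) > -7/2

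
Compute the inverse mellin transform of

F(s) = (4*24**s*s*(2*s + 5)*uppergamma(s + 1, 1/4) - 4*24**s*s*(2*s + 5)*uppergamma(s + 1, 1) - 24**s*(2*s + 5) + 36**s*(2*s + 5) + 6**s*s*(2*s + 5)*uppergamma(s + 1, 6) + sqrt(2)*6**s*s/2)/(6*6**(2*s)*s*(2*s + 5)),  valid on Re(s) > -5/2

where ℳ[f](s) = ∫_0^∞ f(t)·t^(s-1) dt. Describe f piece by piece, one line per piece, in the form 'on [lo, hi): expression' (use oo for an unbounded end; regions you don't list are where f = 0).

reversing the shared t-power: 3*sqrt(3)*t**(3/2) on [0, 1/6); exp(-3*t/2) on [1/6, 2/3); 1/(6*t) on [2/3, 1); …
peel off the common scale on t: t**(3/2) on [0, 1/2); exp(-t/2) on [1/2, 2); 1/(2*t) on [2, 3); …
split f at 1/6, 2/3, 1: ℳ[f](s) collects 4 kernel integrals
segment 0 to 1/6 holds 3*sqrt(3)*t**(5/2); add its integral
∫ over [1/6, 2/3) of t*exp(-3*t/2)·t^(s-1) joins the sum
segment 2/3 to 1 holds 1/6; add its integral
the [1, ∞) slice contributes ∫ t*exp(-6*t)·t^(s-1) dt

on [0, 1/6): 3*sqrt(3)*t**(5/2)
on [1/6, 2/3): t*exp(-3*t/2)
on [2/3, 1): 1/6
on [1, oo): t*exp(-6*t)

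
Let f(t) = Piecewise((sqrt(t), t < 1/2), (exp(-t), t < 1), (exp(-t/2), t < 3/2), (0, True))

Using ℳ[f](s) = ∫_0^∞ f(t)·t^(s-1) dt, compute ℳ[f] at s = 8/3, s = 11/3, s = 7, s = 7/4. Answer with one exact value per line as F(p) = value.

along the cuts 1/2, 1, ℳ[f](s) splits into 3 integrals
∫ over [0, 1/2) of sqrt(t)·t^(s-1) joins the sum
on [1/2, 1): add ∫ exp(-t)·t^(s-1) dt
segment [1, 3/2) carries exp(-t/2); integrate it

F(8/3) = -4*2**(2/3)*uppergamma(8/3, 3/4) - uppergamma(8/3, 1) + 3*2**(5/6)/152 + uppergamma(8/3, 1/2) + 4*2**(2/3)*uppergamma(8/3, 1/2)
F(11/3) = -8*2**(2/3)*uppergamma(11/3, 3/4) - uppergamma(11/3, 1) + 3*2**(5/6)/400 + uppergamma(11/3, 1/2) + 8*2**(2/3)*uppergamma(11/3, 1/2)
F(7) = -6243201*exp(-3/4)/32 - 1957*exp(-1) + sqrt(2)/1920 + 9800517*exp(-1/2)/64
F(7/4) = -2*2**(3/4)*uppergamma(7/4, 3/4) - uppergamma(7/4, 1) + 2**(3/4)/18 + uppergamma(7/4, 1/2) + 2*2**(3/4)*uppergamma(7/4, 1/2)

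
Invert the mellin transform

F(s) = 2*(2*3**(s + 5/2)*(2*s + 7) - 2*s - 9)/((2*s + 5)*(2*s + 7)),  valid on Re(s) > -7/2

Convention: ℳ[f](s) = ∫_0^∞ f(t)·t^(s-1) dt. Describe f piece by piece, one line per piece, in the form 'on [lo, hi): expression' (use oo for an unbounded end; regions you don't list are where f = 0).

back out the shared t-power: t**(3/2) on [0, 1); 2*sqrt(t) on [1, 3)
split f at 1: ℳ[f](s) collects 2 kernel integrals
∫ over [0, 1) of t**(7/2)·t^(s-1) joins the sum
∫ 2*t**(5/2)·t^(s-1) over [1, 3)

on [0, 1): t**(7/2)
on [1, 3): 2*t**(5/2)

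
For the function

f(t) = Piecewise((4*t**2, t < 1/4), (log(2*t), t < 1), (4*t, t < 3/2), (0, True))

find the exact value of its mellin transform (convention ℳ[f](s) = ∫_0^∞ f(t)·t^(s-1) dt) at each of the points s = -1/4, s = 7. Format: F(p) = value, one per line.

F(-1/4) = sqrt(2)*(-224*sqrt(2) - log(2**(42*sqrt(2) + 84)) + 28*6**(3/4) + 339)/21
F(7) = 16385*log(2)/114688 + 355314901/28901376

invert the common scale on t to get t**2 on [0, 1/2); log(t) on [1/2, 2); 2*t on [2, 3)
the 3 pieces separated at 1/4, 1 each add one integral
∫ over [0, 1/4) of 4*t**2·t^(s-1) joins the sum
[1/4, 1) adds the kernel integral of log(2*t)
[1, 3/2) adds the kernel integral of 4*t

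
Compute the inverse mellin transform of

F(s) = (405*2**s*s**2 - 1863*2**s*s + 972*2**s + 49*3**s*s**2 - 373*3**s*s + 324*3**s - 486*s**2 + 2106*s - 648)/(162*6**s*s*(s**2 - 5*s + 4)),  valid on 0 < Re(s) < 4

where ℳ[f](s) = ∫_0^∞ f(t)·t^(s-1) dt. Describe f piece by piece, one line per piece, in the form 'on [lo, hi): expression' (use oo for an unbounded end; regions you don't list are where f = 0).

the common scale on t comes off first: 1 on [0, 1/2); (2*t + 1)/t on [1/2, 1); 1/2 on [1, 3/2); …
peel off the shared t-power: t on [0, 1/2); 2*t + 1 on [1/2, 1); t/2 on [1, 3/2); …
summing 4 kernel integrals split by 1/6, 1/3, 1/2 yields ℳ[f](s)
piece [0, 1/6): integrate 1 against the kernel
the [1/6, 1/3) slice contributes ∫ (6*t + 1)/(3*t)·t^(s-1) dt
for t in [1/3, 1/2): the term is ∫ 1/2·t^(s-1)
segment [1/2, ∞) carries 1/(81*t**4); integrate it

on [0, 1/6): 1
on [1/6, 1/3): (6*t + 1)/(3*t)
on [1/3, 1/2): 1/2
on [1/2, oo): 1/(81*t**4)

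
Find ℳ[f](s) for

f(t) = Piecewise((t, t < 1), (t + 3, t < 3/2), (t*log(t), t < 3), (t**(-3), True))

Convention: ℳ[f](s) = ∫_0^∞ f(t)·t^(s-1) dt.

summing 4 kernel integrals split by 1, 3/2, 3 yields ℳ[f](s)
on [0, 1): add ∫ t·t^(s-1) dt
piece [1, 3/2): integrate (t + 3) against the kernel
∫ over [3/2, 3) of t*log(t)·t^(s-1) joins the sum
segment [3, ∞) carries t**(-3); integrate it

(-162*2**s*s*(s - 3)*(s**2 + 2*s + 1) - 162*2**s*(s - 3)*(s**2 + 2*s + 1) - 81*3**s*s**2*(s - 3)*(s + 1)*log(3) + 81*3**s*s**2*(s - 3)*(s + 1)*log(2) - 81*3**s*s*(s - 3)*(s + 1)*log(3) + 81*3**s*s*(s - 3)*(s + 1)*log(2) + 81*3**s*s*(s - 3)*(s + 1) + 243*3**s*s*(s - 3)*(s**2 + 2*s + 1) + 162*3**s*(s - 3)*(s**2 + 2*s + 1) + 162*6**s*s**2*(s - 3)*(s + 1)*log(3) - 162*6**s*s*(s - 3)*(s + 1) + 162*6**s*s*(s - 3)*(s + 1)*log(3) - 2*6**s*s*(s + 1)*(s**2 + 2*s + 1))/(54*2**s*s*(s - 3)*(s + 1)*(s**2 + 2*s + 1))
  -1 < Re(s) < 3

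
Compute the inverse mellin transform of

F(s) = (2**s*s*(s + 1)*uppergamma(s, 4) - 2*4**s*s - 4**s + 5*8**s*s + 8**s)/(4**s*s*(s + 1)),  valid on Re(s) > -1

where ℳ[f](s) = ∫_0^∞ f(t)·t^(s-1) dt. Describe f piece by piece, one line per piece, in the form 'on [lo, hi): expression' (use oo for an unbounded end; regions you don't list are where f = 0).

linearity at 1, 2 turns ℳ[f](s) into 3 summed integrals
for t in [0, 1): the term is ∫ t·t^(s-1)
segment 1 to 2 holds (2*t + 1); add its integral
∫ exp(-2*t)·t^(s-1) over [2, ∞)

on [0, 1): t
on [1, 2): 2*t + 1
on [2, oo): exp(-2*t)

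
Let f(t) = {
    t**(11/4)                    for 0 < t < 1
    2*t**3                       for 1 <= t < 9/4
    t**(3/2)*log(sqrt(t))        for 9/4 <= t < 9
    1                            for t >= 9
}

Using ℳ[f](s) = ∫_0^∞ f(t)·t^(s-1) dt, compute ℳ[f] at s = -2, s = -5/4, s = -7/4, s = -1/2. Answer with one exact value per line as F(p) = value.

back out the shared t-power: t**(3/4) on [0, 1); 2*t on [1, 9/4); log(sqrt(t))/sqrt(t) on [9/4, 9); …
reversing the power substitution: t**(3/2) on [0, 1); 2*t**2 on [1, 3/2); log(t)/t on [3/2, 3); …
f breaks at 1, 9/4, 9 into 4 integrals to sum
segment [0, 1) carries t**(11/4); integrate it
between 1 and 9/4 the integrand is 2*t**3·t^(s-1)
segment 9/4 to 9 holds t**(3/2)*log(sqrt(t)); add its integral
piece [9, ∞): integrate 1 against the kernel

F(-2) = log(6**(2/3)/4) + 365/81
F(-5/4) = -1076*sqrt(3)/135 - 10/21 + log(2**(2*sqrt(6))*3**(-2*sqrt(6) + 4*sqrt(3))) + 83*sqrt(6)/14
F(-7/4) = -1508*sqrt(3)/567 - 4*sqrt(3)*log(3)/3 - 4*sqrt(6)*log(2)/3 - 3/5 + 4*sqrt(6)*log(3)/3 + 67*sqrt(6)/15
F(-1/2) = 9*log(2)/4 + 271/90 + 27*log(3)/4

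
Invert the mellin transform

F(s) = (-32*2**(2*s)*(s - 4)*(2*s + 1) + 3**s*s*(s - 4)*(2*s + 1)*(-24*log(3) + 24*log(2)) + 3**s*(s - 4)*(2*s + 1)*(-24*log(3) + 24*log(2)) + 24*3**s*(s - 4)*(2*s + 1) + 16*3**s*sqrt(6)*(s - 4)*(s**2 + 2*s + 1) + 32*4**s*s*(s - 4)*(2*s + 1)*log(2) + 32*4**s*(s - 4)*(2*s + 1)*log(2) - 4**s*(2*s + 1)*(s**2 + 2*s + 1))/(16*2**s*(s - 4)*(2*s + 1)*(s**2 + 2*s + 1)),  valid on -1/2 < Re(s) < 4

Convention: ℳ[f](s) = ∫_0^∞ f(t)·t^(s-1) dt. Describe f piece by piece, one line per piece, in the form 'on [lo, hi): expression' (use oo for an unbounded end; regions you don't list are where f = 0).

on [0, 3/2): sqrt(t)
on [3/2, 2): t*log(t)
on [2, oo): t**(-4)

along the cuts 3/2, 2, ℳ[f](s) splits into 3 integrals
over [0, 3/2), the kernel integral of sqrt(t) enters the sum
[3/2, 2) adds the kernel integral of t*log(t)
the [2, ∞) slice contributes ∫ t**(-4)·t^(s-1) dt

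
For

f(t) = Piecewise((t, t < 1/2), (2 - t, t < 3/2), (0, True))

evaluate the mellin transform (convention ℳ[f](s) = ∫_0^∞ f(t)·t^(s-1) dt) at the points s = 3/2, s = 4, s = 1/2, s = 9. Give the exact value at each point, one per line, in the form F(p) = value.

F(3/2) = sqrt(2)*(-14 + 33*sqrt(3))/60
F(4) = 159/160
F(1/2) = sqrt(2)*(-10 + 9*sqrt(3))/6
F(9) = 255857/92160

integrate the 2 segments split at 1/2, then add the results
∫ t·t^(s-1) over [0, 1/2)
[1/2, 3/2) adds the kernel integral of (2 - t)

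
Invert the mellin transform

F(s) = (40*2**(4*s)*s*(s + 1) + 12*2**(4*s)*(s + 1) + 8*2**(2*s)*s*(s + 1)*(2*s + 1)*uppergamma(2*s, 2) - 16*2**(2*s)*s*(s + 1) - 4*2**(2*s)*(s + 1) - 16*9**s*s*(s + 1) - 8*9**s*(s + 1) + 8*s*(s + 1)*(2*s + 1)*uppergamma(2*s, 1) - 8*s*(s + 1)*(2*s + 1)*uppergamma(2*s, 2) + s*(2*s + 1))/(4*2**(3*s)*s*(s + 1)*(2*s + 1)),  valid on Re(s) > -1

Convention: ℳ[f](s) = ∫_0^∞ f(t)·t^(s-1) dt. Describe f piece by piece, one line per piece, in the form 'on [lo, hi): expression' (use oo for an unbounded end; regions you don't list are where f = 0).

on [0, 1/8): 2*t
on [1/8, 1/2): exp(-2*sqrt(2)*sqrt(t))
on [1/2, 9/8): sqrt(2)*sqrt(t) + 1
on [9/8, 2): sqrt(2)*sqrt(t) + 3
on [2, oo): exp(-sqrt(2)*sqrt(t))

strip the common scale on t: t on [0, 1/4); exp(-2*sqrt(t)) on [1/4, 1); sqrt(t) + 1 on [1, 9/4); …
undo the power substitution: t**2 on [0, 1/2); exp(-2*t) on [1/2, 1); t + 1 on [1, 3/2); …
slice at 1/8, 1/2, 9/8, 2, transform all 5 pieces, and sum them
segment 0 to 1/8 holds 2*t; add its integral
segment 1/8 to 1/2 holds exp(-2*sqrt(2)*sqrt(t)); add its integral
piece [1/2, 9/8): integrate (sqrt(2)*sqrt(t) + 1) against the kernel
∫ over [9/8, 2) of (sqrt(2)*sqrt(t) + 3)·t^(s-1) joins the sum
over [2, ∞), the kernel integral of exp(-sqrt(2)*sqrt(t)) enters the sum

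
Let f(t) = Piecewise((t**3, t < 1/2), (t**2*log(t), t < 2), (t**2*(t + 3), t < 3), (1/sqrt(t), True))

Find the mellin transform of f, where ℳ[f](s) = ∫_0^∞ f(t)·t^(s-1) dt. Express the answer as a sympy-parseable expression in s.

(480*2**(2*s)*(1 - 2*s)*(s + 2)**2 + 96*2**(2*s)*(s + 2)*(s + 3)*(2*s - 1)*log(2) - 288*2**(2*s)*(s + 2)*(2*s - 1) - 96*2**(2*s)*(s + 3)*(2*s - 1) - 16*sqrt(3)*6**s*(s + 2)**2*(s + 3) + 1296*6**s*(s + 2)**2*(2*s - 1) + 648*6**s*(s + 2)*(2*s - 1) + 3*(s + 2)**2*(2*s - 1) + 6*(s + 2)*(s + 3)*(2*s - 1)*log(2) + 6*(s + 3)*(2*s - 1))/(24*2**s*(s + 2)**2*(s + 3)*(2*s - 1))
  -3 < Re(s) < 1/2

undo the shared t-power: t on [0, 1/2); log(t) on [1/2, 2); t + 3 on [2, 3); …
breakpoints 1/2, 2, 3: one integral from each of the 4 segments
over [0, 1/2), the kernel integral of t**3 enters the sum
on [1/2, 2): add ∫ t**2*log(t)·t^(s-1) dt
on [2, 3): add ∫ t**2*(t + 3)·t^(s-1) dt
for t in [3, ∞): the term is ∫ 1/sqrt(t)·t^(s-1)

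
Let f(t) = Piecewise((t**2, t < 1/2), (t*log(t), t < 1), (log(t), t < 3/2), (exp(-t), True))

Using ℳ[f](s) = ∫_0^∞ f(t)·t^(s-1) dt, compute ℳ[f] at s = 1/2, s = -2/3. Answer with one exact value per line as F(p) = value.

breakpoints 1/2, 1, 3/2: one integral from each of the 4 segments
segment [0, 1/2) carries t**2; integrate it
segment [1/2, 1) carries t*log(t); integrate it
on [1, 3/2): add ∫ log(t)·t^(s-1) dt
the [3/2, ∞) slice contributes ∫ exp(-t)·t^(s-1) dt

F(1/2) = -2*sqrt(6) + sqrt(pi)*erfc(sqrt(6)/2) + 29*sqrt(2)/180 + log(2**(-sqrt(6) + sqrt(2)/6)*3**(sqrt(6))) + 32/9
F(-2/3) = 2**(2/3)*(-54*2**(1/3) - 12*3**(1/3) + 8*2**(1/3)*uppergamma(-2/3, 3/2) + log(2**(8*3**(1/3) + 24)/3**(8*3**(1/3))) + 75)/16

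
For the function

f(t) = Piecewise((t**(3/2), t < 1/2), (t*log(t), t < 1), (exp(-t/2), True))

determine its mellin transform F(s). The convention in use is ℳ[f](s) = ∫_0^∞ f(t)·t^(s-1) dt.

(2*2**(2*s)*(2*s + 3)*(s**2 + 2*s + 1)*uppergamma(s, 1/2) - 2*2**s*(2*s + 3) + s*(2*s + 3)*log(2) + 2*s + (2*s + 3)*log(2) + sqrt(2)*(s**2 + 2*s + 1) + 3)/(2*2**s*(2*s + 3)*(s**2 + 2*s + 1))
  Re(s) > -3/2

along the cuts 1/2, 1, ℳ[f](s) splits into 3 integrals
[0, 1/2) adds the kernel integral of t**(3/2)
on [1/2, 1) integrate f = t*log(t) against the kernel
segment 1 to ∞ holds exp(-t/2); add its integral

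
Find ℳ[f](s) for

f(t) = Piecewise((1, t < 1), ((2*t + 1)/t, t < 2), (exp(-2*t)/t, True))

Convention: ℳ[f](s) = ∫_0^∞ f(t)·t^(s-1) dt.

peel off the shared t-power: t on [0, 1); 2*t + 1 on [1, 2); exp(-2*t) on [2, ∞)
summing 3 kernel integrals split by 1, 2 yields ℳ[f](s)
∫ over [0, 1) of 1·t^(s-1) joins the sum
for t in [1, 2): the term is ∫ (2*t + 1)/t·t^(s-1)
∫ over [2, ∞) of exp(-2*t)/t·t^(s-1) joins the sum

(4*2**s*(1 - s) - 2*2**s + 5*4**s*(s - 1) + 4**s + 4*s*(s - 1)*uppergamma(s - 1, 4))/(2*2**s*s*(s - 1))
  Re(s) > 0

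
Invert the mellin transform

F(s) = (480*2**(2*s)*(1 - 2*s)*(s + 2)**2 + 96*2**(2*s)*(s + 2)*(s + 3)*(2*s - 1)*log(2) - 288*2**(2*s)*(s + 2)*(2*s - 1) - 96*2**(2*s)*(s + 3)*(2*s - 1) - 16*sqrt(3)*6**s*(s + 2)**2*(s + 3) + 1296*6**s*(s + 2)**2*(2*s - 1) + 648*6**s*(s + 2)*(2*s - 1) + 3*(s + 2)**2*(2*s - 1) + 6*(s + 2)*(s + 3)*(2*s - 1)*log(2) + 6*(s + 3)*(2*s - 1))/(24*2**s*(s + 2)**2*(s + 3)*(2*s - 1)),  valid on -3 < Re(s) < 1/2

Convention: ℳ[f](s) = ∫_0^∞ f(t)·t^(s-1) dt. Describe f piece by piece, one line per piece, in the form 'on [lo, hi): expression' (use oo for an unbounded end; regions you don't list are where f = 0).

on [0, 1/2): t**3
on [1/2, 2): t**2*log(t)
on [2, 3): t**2*(t + 3)
on [3, oo): 1/sqrt(t)

undo the shared t-power: t on [0, 1/2); log(t) on [1/2, 2); t + 3 on [2, 3); …
the 4 pieces separated at 1/2, 2, 3 each add one integral
between 0 and 1/2 the integrand is t**3·t^(s-1)
between 1/2 and 2 the integrand is t**2*log(t)·t^(s-1)
on [2, 3) integrate f = t**2*(t + 3) against the kernel
segment [3, ∞) carries 1/sqrt(t); integrate it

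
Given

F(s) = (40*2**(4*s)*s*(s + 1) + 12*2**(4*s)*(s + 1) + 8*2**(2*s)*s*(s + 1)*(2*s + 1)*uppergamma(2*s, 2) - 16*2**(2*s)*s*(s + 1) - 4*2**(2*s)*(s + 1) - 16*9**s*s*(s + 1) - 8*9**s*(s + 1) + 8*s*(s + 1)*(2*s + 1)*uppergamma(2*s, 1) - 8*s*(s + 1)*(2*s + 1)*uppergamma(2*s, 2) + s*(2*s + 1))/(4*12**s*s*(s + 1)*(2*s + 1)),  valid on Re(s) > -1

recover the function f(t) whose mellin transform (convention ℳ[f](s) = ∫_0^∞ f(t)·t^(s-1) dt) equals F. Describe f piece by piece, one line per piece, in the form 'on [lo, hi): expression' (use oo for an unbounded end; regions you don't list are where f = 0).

back out the common scale on t: t on [0, 1/4); exp(-2*sqrt(t)) on [1/4, 1); sqrt(t) + 1 on [1, 9/4); …
peel off the power substitution: t**2 on [0, 1/2); exp(-2*t) on [1/2, 1); t + 1 on [1, 3/2); …
cuts at 1/12, 1/3, 3/4, 4/3: linearity sums the 5 kernel integrals
segment [0, 1/12) carries 3*t; integrate it
∫ exp(-2*sqrt(3)*sqrt(t))·t^(s-1) over [1/12, 1/3)
between 1/3 and 3/4 the integrand is (sqrt(3)*sqrt(t) + 1)·t^(s-1)
the [3/4, 4/3) slice contributes ∫ (sqrt(3)*sqrt(t) + 3)·t^(s-1) dt
∫ exp(-sqrt(3)*sqrt(t))·t^(s-1) over [4/3, ∞)

on [0, 1/12): 3*t
on [1/12, 1/3): exp(-2*sqrt(3)*sqrt(t))
on [1/3, 3/4): sqrt(3)*sqrt(t) + 1
on [3/4, 4/3): sqrt(3)*sqrt(t) + 3
on [4/3, oo): exp(-sqrt(3)*sqrt(t))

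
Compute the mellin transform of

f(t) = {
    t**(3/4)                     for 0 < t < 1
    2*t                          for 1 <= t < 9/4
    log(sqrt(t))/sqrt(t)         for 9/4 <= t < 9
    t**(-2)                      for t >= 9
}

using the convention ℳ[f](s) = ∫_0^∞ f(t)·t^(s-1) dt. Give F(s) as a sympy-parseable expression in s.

(324*2**(2*s)*(2*s - 4)*(2*s + 2)*(4*s**2 - 4*s + 1) - 324*2**(2*s)*(2*s - 4)*(4*s + 3)*(4*s**2 - 4*s + 1) - 216*3**(2*s)*s*(2*s - 4)*(2*s + 2)*(4*s + 3)*log(3) + 216*3**(2*s)*s*(2*s - 4)*(2*s + 2)*(4*s + 3)*log(2) - 108*3**(2*s)*(2*s - 4)*(2*s + 2)*(4*s + 3)*log(2) + 108*3**(2*s)*(2*s - 4)*(2*s + 2)*(4*s + 3) + 108*3**(2*s)*(2*s - 4)*(2*s + 2)*(4*s + 3)*log(3) + 729*3**(2*s)*(2*s - 4)*(4*s + 3)*(4*s**2 - 4*s + 1) + 108*6**(2*s)*s*(2*s - 4)*(2*s + 2)*(4*s + 3)*log(3) - 54*6**(2*s)*(2*s - 4)*(2*s + 2)*(4*s + 3)*log(3) - 54*6**(2*s)*(2*s - 4)*(2*s + 2)*(4*s + 3) - 2*6**(2*s)*(2*s + 2)*(4*s + 3)*(4*s**2 - 4*s + 1))/(81*2**(2*s)*(2*s - 4)*(2*s + 2)*(4*s + 3)*(4*s**2 - 4*s + 1))
  -3/4 < Re(s) < 2

back out the power substitution: t**(3/2) on [0, 1); 2*t**2 on [1, 3/2); log(t)/t on [3/2, 3); …
decompose at 1, 9/4, 9; ℳ[f](s) sums the 4 pieces' integrals
segment [0, 1) carries t**(3/4); integrate it
piece [1, 9/4): integrate 2*t against the kernel
over [9/4, 9), the kernel integral of log(sqrt(t))/sqrt(t) enters the sum
piece [9, ∞): integrate t**(-2) against the kernel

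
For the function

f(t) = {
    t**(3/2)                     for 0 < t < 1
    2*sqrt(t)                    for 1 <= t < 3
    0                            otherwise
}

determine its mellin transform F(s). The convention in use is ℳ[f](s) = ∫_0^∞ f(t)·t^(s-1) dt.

(4*sqrt(3)*3**s*(2*s + 3) - 4*s - 10)/((2*s + 1)*(2*s + 3))
  Re(s) > -3/2

integrate the 2 segments split at 1, then add the results
segment 0 to 1 holds t**(3/2); add its integral
the [1, 3) slice contributes ∫ 2*sqrt(t)·t^(s-1) dt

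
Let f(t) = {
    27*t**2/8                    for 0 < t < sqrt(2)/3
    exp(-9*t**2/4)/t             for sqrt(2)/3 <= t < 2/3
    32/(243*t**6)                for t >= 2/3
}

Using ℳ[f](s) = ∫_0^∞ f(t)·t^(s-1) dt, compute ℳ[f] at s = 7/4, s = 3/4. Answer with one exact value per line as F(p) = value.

F(7/4) = 3**(1/4)*(-255*2**(3/4)*uppergamma(3/8, 1) + 34*2**(7/8) + 120*2**(3/4) + 255*2**(3/4)*uppergamma(3/8, 1/2))/1530
F(3/4) = 3**(1/4)*(-231*2**(3/4)*uppergamma(-1/8, 1) + 84*2**(3/8) + 88*2**(3/4) + 231*2**(3/4)*uppergamma(-1/8, 1/2))/924

the shared t-power comes off first: 27*t**3/8 on [0, sqrt(2)/3); exp(-9*t**2/4) on [sqrt(2)/3, 2/3); 32/(243*t**5) on [2/3, ∞)
undo the common scale on t: t**3 on [0, sqrt(2)/2); exp(-t**2) on [sqrt(2)/2, 1); t**(-5) on [1, ∞)
remove the power substitution first: t**(3/2) on [0, 1/2); exp(-t) on [1/2, 1); t**(-5/2) on [1, ∞)
f breaks at sqrt(2)/3, 2/3 into 3 integrals to sum
∫ over [0, sqrt(2)/3) of 27*t**2/8·t^(s-1) joins the sum
∫ over [sqrt(2)/3, 2/3) of exp(-9*t**2/4)/t·t^(s-1) joins the sum
the [2/3, ∞) slice contributes ∫ 32/(243*t**6)·t^(s-1) dt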